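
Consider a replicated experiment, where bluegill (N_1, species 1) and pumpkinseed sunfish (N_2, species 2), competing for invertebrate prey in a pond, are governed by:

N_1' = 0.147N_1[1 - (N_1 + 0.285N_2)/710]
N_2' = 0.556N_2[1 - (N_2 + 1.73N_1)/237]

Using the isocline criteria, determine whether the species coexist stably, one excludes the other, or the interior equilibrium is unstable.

Compare the nullcline intercepts: K1/α12 = 710/0.285 = 2490 > K2 = 237; K2/α21 = 237/1.73 = 137 < K1 = 710.
Since the inequalities point opposite ways, species 1 can invade but species 2 cannot.

species 1 excludes species 2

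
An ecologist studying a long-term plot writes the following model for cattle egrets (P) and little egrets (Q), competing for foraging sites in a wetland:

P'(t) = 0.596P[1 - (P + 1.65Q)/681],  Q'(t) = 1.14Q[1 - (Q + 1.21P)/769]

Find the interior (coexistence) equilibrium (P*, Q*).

P* ≈ 590, Q* ≈ 55.2

Setting both brackets to zero gives the nullclines P + 1.65Q = 681 and 1.21P + Q = 769.
Substituting Q = 769 - 1.21P into the first: P(1 - 1.65·1.21) = 681 - 1.65·769.
So P* = -588/-0.996 = 590, and then Q* = 769 - 1.21·590 = 55.2.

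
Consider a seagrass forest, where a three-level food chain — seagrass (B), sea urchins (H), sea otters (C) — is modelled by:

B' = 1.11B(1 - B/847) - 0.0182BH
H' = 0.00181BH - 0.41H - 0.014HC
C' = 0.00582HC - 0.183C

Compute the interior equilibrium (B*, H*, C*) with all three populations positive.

B* ≈ 410, H* ≈ 31.4, C* ≈ 23.8

From dC/dt = 0: 0.00582H* = 0.183, so H* = 31.4.
From dB/dt = 0: 1.11(1 - B*/847) = 0.0182·31.4, giving B* = 847·(1 - 0.516) = 410.
From dH/dt = 0: 0.00181·410 - 0.41 = 0.014C*, so C* = 0.333/0.014 = 23.8.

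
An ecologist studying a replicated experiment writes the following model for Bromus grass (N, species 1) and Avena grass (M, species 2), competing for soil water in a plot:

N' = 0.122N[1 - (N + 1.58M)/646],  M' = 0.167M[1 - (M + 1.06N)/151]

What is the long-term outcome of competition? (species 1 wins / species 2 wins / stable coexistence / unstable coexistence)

Compare the nullcline intercepts: K1/α12 = 646/1.58 = 409 > K2 = 151; K2/α21 = 151/1.06 = 142 < K1 = 646.
Since the inequalities point opposite ways, species 1 can invade but species 2 cannot.

species 1 excludes species 2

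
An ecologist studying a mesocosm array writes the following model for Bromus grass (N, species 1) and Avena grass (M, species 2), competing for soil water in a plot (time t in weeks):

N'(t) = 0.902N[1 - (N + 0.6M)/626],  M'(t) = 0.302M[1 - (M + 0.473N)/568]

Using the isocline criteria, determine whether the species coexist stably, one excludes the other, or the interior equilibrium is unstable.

Compare the nullcline intercepts: K1/α12 = 626/0.6 = 1040 > K2 = 568; K2/α21 = 568/0.473 = 1200 > K1 = 626.
Since both inequalities hold, each species can invade when rare, so the interior equilibrium is stable.

stable coexistence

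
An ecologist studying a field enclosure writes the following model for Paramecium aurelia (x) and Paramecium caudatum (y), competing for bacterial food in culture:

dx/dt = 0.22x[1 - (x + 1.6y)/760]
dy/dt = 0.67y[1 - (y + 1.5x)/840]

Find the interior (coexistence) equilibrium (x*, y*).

Setting both brackets to zero gives the nullclines x + 1.6y = 760 and 1.5x + y = 840.
Substituting y = 840 - 1.5x into the first: x(1 - 1.6·1.5) = 760 - 1.6·840.
So x* = -584/-1.4 = 417, and then y* = 840 - 1.5·417 = 214.

x* ≈ 417, y* ≈ 214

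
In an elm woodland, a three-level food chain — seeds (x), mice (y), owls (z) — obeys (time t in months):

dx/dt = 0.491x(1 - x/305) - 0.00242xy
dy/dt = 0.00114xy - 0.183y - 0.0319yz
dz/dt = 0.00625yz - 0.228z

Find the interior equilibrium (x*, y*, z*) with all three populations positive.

From dz/dt = 0: 0.00625y* = 0.228, so y* = 36.5.
From dx/dt = 0: 0.491(1 - x*/305) = 0.00242·36.5, giving x* = 305·(1 - 0.18) = 250.
From dy/dt = 0: 0.00114·250 - 0.183 = 0.0319z*, so z* = 0.102/0.0319 = 3.2.

x* ≈ 250, y* ≈ 36.5, z* ≈ 3.2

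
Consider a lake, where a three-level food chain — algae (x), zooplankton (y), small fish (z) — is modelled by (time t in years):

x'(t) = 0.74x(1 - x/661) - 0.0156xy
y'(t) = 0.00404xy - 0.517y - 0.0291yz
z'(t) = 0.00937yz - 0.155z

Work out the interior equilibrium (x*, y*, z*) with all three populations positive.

x* ≈ 430, y* ≈ 16.5, z* ≈ 42

From dz/dt = 0: 0.00937y* = 0.155, so y* = 16.5.
From dx/dt = 0: 0.74(1 - x*/661) = 0.0156·16.5, giving x* = 661·(1 - 0.349) = 430.
From dy/dt = 0: 0.00404·430 - 0.517 = 0.0291z*, so z* = 1.22/0.0291 = 42.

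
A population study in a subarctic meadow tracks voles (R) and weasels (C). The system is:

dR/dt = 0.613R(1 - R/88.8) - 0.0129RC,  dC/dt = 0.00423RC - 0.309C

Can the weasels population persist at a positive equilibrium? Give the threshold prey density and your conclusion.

The predator equation gives dC/dt > 0 only when R > 0.309/0.00423 = 73.
Without the predator, R → K = 88.8. Since 88.8 > 73, the predator can invade and persist.

Threshold R = 73; K > 73, so yes, the predator persists.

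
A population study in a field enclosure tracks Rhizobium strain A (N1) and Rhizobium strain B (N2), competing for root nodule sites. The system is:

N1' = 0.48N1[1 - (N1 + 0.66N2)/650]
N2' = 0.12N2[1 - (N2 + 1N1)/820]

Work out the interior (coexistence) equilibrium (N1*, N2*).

Setting both brackets to zero gives the nullclines N1 + 0.66N2 = 650 and 1N1 + N2 = 820.
Substituting N2 = 820 - 1N1 into the first: N1(1 - 0.66·1) = 650 - 0.66·820.
So N1* = 109/0.34 = 320, and then N2* = 820 - 1·320 = 500.

N1* ≈ 320, N2* ≈ 500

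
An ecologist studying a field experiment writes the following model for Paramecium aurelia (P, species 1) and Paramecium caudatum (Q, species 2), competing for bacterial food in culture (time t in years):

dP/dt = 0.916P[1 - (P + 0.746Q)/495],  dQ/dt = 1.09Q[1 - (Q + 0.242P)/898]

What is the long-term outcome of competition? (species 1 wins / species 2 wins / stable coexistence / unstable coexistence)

species 2 excludes species 1

Compare the nullcline intercepts: K1/α12 = 495/0.746 = 664 < K2 = 898; K2/α21 = 898/0.242 = 3710 > K1 = 495.
Since the inequalities point opposite ways, species 2 can invade but species 1 cannot.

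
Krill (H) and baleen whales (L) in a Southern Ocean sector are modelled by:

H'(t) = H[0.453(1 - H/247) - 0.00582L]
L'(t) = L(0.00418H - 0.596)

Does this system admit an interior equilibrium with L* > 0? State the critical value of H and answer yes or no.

Threshold H = 143; K > 143, so yes, the predator persists.

The predator equation gives dL/dt > 0 only when H > 0.596/0.00418 = 143.
Without the predator, H → K = 247. Since 247 > 143, the predator can invade and persist.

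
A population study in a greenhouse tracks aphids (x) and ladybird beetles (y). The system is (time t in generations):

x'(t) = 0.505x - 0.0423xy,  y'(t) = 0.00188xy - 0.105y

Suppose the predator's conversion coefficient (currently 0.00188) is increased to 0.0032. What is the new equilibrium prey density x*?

x* ≈ 32.8

At the interior fixed point, setting dy/dt = 0 with y > 0 fixes x* = (predator death rate)/(xy coefficient) — independent of the other coefficients.
With the change, x* = 0.105/0.0032 = 32.8; it falls from 55.9.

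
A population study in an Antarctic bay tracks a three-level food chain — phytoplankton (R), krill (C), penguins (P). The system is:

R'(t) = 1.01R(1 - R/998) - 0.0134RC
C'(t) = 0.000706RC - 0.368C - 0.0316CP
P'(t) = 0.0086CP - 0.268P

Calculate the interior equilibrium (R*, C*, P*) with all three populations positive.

R* ≈ 585, C* ≈ 31.2, P* ≈ 1.43

From dP/dt = 0: 0.0086C* = 0.268, so C* = 31.2.
From dR/dt = 0: 1.01(1 - R*/998) = 0.0134·31.2, giving R* = 998·(1 - 0.413) = 585.
From dC/dt = 0: 0.000706·585 - 0.368 = 0.0316P*, so P* = 0.0453/0.0316 = 1.43.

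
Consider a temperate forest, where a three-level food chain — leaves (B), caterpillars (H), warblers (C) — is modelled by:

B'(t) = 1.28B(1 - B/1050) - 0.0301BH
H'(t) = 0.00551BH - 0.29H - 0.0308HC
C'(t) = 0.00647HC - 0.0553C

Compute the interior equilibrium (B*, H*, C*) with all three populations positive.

From dC/dt = 0: 0.00647H* = 0.0553, so H* = 8.55.
From dB/dt = 0: 1.28(1 - B*/1050) = 0.0301·8.55, giving B* = 1050·(1 - 0.201) = 839.
From dH/dt = 0: 0.00551·839 - 0.29 = 0.0308C*, so C* = 4.33/0.0308 = 141.

B* ≈ 839, H* ≈ 8.55, C* ≈ 141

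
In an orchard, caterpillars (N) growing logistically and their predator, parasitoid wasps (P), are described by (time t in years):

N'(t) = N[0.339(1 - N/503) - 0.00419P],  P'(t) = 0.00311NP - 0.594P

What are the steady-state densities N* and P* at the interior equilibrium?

N* ≈ 191, P* ≈ 50.2

From dP/dt = 0 with P > 0: 0.00311N* = 0.594, so N* = 191.
Substitute into dN/dt = 0: 0.339(1 - 191/503) = 0.00419P*.
The bracket is 0.62, giving P* = 0.21/0.00419 = 50.2.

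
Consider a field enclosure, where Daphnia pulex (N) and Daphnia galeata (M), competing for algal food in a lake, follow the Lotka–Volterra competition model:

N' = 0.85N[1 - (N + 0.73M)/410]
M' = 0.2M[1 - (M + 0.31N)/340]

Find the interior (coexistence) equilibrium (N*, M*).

N* ≈ 209, M* ≈ 275

Setting both brackets to zero gives the nullclines N + 0.73M = 410 and 0.31N + M = 340.
Substituting M = 340 - 0.31N into the first: N(1 - 0.73·0.31) = 410 - 0.73·340.
So N* = 162/0.774 = 209, and then M* = 340 - 0.31·209 = 275.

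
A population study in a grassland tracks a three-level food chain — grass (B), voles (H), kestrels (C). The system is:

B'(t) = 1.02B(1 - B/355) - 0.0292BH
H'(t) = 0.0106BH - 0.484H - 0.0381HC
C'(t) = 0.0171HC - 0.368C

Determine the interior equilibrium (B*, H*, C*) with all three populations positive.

B* ≈ 136, H* ≈ 21.5, C* ≈ 25.2

From dC/dt = 0: 0.0171H* = 0.368, so H* = 21.5.
From dB/dt = 0: 1.02(1 - B*/355) = 0.0292·21.5, giving B* = 355·(1 - 0.616) = 136.
From dH/dt = 0: 0.0106·136 - 0.484 = 0.0381C*, so C* = 0.961/0.0381 = 25.2.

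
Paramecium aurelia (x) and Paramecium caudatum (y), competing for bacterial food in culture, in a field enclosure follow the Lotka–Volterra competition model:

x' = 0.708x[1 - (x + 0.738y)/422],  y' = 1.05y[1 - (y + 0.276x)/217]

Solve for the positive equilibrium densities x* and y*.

Setting both brackets to zero gives the nullclines x + 0.738y = 422 and 0.276x + y = 217.
Substituting y = 217 - 0.276x into the first: x(1 - 0.738·0.276) = 422 - 0.738·217.
So x* = 262/0.796 = 329, and then y* = 217 - 0.276·329 = 126.

x* ≈ 329, y* ≈ 126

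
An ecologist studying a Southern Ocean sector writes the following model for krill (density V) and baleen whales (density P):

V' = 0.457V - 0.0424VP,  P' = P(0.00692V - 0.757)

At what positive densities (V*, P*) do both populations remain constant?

V* ≈ 109, P* ≈ 10.8

Set dP/dt = 0 with P > 0: 0.00692V - 0.757 = 0, so V* = 0.757/0.00692 = 109.
Set dV/dt = 0 with V > 0: 0.457 - 0.0424P = 0, so P* = 0.457/0.0424 = 10.8.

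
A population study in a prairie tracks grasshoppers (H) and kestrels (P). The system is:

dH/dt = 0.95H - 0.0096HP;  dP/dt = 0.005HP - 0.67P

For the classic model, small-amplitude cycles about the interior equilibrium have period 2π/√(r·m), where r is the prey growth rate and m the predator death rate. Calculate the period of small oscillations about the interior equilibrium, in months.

Here r = 0.95 and m = 0.67, so r·m = 0.636.
ω = √0.636 = 0.798 per month, hence T = 2π/ω ≈ 7.88 months.

T ≈ 7.88 months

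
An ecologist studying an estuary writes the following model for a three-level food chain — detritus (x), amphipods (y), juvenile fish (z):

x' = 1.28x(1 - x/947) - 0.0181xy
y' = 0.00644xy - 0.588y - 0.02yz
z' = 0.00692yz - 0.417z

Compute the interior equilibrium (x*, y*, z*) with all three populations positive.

From dz/dt = 0: 0.00692y* = 0.417, so y* = 60.3.
From dx/dt = 0: 1.28(1 - x*/947) = 0.0181·60.3, giving x* = 947·(1 - 0.852) = 140.
From dy/dt = 0: 0.00644·140 - 0.588 = 0.02z*, so z* = 0.314/0.02 = 15.7.

x* ≈ 140, y* ≈ 60.3, z* ≈ 15.7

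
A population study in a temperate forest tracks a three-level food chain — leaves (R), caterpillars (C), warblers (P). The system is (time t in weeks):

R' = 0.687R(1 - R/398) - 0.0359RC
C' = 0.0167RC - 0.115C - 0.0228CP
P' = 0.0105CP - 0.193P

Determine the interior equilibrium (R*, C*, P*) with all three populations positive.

R* ≈ 15.7, C* ≈ 18.4, P* ≈ 6.47

From dP/dt = 0: 0.0105C* = 0.193, so C* = 18.4.
From dR/dt = 0: 0.687(1 - R*/398) = 0.0359·18.4, giving R* = 398·(1 - 0.961) = 15.7.
From dC/dt = 0: 0.0167·15.7 - 0.115 = 0.0228P*, so P* = 0.147/0.0228 = 6.47.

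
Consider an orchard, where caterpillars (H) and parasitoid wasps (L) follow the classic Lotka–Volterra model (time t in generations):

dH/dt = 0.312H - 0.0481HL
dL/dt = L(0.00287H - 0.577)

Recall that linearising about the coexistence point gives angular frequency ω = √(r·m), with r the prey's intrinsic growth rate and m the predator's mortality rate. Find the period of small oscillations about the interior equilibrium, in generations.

T ≈ 14.8 generations

Here r = 0.312 and m = 0.577, so r·m = 0.18.
ω = √0.18 = 0.424 per generation, hence T = 2π/ω ≈ 14.8 generations.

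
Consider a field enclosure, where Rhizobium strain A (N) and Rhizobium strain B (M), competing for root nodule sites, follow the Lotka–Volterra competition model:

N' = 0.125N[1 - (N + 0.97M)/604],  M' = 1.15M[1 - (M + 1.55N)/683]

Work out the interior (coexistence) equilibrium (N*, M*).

N* ≈ 116, M* ≈ 503

Setting both brackets to zero gives the nullclines N + 0.97M = 604 and 1.55N + M = 683.
Substituting M = 683 - 1.55N into the first: N(1 - 0.97·1.55) = 604 - 0.97·683.
So N* = -58.5/-0.504 = 116, and then M* = 683 - 1.55·116 = 503.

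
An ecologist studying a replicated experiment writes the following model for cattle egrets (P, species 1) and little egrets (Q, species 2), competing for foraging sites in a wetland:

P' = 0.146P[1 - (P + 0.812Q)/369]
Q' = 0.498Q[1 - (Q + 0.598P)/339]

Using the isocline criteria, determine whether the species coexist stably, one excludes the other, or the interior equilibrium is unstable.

stable coexistence

Compare the nullcline intercepts: K1/α12 = 369/0.812 = 454 > K2 = 339; K2/α21 = 339/0.598 = 567 > K1 = 369.
Since both inequalities hold, each species can invade when rare, so the interior equilibrium is stable.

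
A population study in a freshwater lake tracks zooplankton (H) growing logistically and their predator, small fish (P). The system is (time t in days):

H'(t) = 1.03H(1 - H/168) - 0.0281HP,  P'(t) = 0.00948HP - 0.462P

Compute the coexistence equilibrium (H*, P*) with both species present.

H* ≈ 48.7, P* ≈ 26

From dP/dt = 0 with P > 0: 0.00948H* = 0.462, so H* = 48.7.
Substitute into dH/dt = 0: 1.03(1 - 48.7/168) = 0.0281P*.
The bracket is 0.71, giving P* = 0.731/0.0281 = 26.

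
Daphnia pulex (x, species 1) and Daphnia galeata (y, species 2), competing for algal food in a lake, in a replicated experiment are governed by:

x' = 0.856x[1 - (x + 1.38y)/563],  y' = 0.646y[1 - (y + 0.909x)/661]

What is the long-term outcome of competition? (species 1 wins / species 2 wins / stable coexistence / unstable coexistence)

species 2 excludes species 1

Compare the nullcline intercepts: K1/α12 = 563/1.38 = 408 < K2 = 661; K2/α21 = 661/0.909 = 727 > K1 = 563.
Since the inequalities point opposite ways, species 2 can invade but species 1 cannot.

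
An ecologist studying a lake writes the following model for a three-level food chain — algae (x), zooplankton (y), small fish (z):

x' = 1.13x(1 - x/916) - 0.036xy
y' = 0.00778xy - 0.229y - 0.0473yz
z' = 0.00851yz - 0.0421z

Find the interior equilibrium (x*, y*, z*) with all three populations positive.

From dz/dt = 0: 0.00851y* = 0.0421, so y* = 4.95.
From dx/dt = 0: 1.13(1 - x*/916) = 0.036·4.95, giving x* = 916·(1 - 0.158) = 772.
From dy/dt = 0: 0.00778·772 - 0.229 = 0.0473z*, so z* = 5.77/0.0473 = 122.

x* ≈ 772, y* ≈ 4.95, z* ≈ 122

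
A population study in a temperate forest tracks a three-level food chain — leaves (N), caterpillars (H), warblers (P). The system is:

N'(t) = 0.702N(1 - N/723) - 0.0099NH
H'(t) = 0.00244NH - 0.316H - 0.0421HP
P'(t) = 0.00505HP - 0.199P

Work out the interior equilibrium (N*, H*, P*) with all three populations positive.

From dP/dt = 0: 0.00505H* = 0.199, so H* = 39.4.
From dN/dt = 0: 0.702(1 - N*/723) = 0.0099·39.4, giving N* = 723·(1 - 0.556) = 321.
From dH/dt = 0: 0.00244·321 - 0.316 = 0.0421P*, so P* = 0.468/0.0421 = 11.1.

N* ≈ 321, H* ≈ 39.4, P* ≈ 11.1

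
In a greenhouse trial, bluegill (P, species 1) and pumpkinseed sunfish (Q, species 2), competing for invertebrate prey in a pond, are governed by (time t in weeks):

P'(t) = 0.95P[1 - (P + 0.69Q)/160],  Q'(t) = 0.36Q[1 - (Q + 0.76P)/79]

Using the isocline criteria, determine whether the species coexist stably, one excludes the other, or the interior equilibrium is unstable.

Compare the nullcline intercepts: K1/α12 = 160/0.69 = 232 > K2 = 79; K2/α21 = 79/0.76 = 104 < K1 = 160.
Since the inequalities point opposite ways, species 1 can invade but species 2 cannot.

species 1 excludes species 2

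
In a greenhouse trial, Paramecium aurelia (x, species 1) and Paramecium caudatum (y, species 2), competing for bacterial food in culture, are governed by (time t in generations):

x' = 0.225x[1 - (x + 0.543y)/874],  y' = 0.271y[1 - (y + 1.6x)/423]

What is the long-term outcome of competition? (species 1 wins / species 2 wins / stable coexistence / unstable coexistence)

species 1 excludes species 2

Compare the nullcline intercepts: K1/α12 = 874/0.543 = 1610 > K2 = 423; K2/α21 = 423/1.6 = 264 < K1 = 874.
Since the inequalities point opposite ways, species 1 can invade but species 2 cannot.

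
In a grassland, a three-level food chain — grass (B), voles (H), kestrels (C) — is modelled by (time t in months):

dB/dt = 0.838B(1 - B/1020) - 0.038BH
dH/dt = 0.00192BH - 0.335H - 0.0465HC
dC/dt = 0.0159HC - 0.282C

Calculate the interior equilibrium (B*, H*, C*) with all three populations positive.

From dC/dt = 0: 0.0159H* = 0.282, so H* = 17.7.
From dB/dt = 0: 0.838(1 - B*/1020) = 0.038·17.7, giving B* = 1020·(1 - 0.804) = 200.
From dH/dt = 0: 0.00192·200 - 0.335 = 0.0465C*, so C* = 0.0484/0.0465 = 1.04.

B* ≈ 200, H* ≈ 17.7, C* ≈ 1.04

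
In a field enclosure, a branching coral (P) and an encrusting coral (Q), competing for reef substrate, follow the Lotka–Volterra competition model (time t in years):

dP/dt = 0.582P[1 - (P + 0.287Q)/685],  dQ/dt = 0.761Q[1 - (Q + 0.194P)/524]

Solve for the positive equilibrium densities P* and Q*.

Setting both brackets to zero gives the nullclines P + 0.287Q = 685 and 0.194P + Q = 524.
Substituting Q = 524 - 0.194P into the first: P(1 - 0.287·0.194) = 685 - 0.287·524.
So P* = 535/0.944 = 566, and then Q* = 524 - 0.194·566 = 414.

P* ≈ 566, Q* ≈ 414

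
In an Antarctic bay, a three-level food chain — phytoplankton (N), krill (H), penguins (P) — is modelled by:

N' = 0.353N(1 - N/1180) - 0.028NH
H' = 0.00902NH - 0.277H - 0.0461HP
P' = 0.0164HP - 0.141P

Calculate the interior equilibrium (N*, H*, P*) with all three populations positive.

N* ≈ 375, H* ≈ 8.6, P* ≈ 67.4

From dP/dt = 0: 0.0164H* = 0.141, so H* = 8.6.
From dN/dt = 0: 0.353(1 - N*/1180) = 0.028·8.6, giving N* = 1180·(1 - 0.682) = 375.
From dH/dt = 0: 0.00902·375 - 0.277 = 0.0461P*, so P* = 3.11/0.0461 = 67.4.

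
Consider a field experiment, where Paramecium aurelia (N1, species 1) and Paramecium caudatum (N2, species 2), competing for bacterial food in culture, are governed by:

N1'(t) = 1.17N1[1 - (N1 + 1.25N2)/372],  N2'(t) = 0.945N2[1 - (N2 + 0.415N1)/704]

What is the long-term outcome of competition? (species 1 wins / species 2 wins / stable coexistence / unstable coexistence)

species 2 excludes species 1

Compare the nullcline intercepts: K1/α12 = 372/1.25 = 298 < K2 = 704; K2/α21 = 704/0.415 = 1700 > K1 = 372.
Since the inequalities point opposite ways, species 2 can invade but species 1 cannot.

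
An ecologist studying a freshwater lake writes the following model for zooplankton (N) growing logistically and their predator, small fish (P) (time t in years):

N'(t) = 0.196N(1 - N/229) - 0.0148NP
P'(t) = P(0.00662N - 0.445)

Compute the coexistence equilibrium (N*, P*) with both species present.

From dP/dt = 0 with P > 0: 0.00662N* = 0.445, so N* = 67.2.
Substitute into dN/dt = 0: 0.196(1 - 67.2/229) = 0.0148P*.
The bracket is 0.706, giving P* = 0.138/0.0148 = 9.36.

N* ≈ 67.2, P* ≈ 9.36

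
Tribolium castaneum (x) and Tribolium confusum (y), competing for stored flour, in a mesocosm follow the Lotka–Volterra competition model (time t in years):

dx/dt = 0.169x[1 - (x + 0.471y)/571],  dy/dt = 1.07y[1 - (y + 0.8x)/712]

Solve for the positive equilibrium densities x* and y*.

x* ≈ 378, y* ≈ 409

Setting both brackets to zero gives the nullclines x + 0.471y = 571 and 0.8x + y = 712.
Substituting y = 712 - 0.8x into the first: x(1 - 0.471·0.8) = 571 - 0.471·712.
So x* = 236/0.623 = 378, and then y* = 712 - 0.8·378 = 409.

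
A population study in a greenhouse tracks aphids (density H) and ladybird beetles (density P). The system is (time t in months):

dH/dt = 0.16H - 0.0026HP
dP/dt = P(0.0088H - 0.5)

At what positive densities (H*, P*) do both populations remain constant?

Set dP/dt = 0 with P > 0: 0.0088H - 0.5 = 0, so H* = 0.5/0.0088 = 56.8.
Set dH/dt = 0 with H > 0: 0.16 - 0.0026P = 0, so P* = 0.16/0.0026 = 61.5.

H* ≈ 56.8, P* ≈ 61.5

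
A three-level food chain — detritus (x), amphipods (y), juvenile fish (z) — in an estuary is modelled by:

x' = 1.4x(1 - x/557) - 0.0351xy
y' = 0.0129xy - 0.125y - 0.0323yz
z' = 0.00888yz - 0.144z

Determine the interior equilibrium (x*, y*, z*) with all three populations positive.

From dz/dt = 0: 0.00888y* = 0.144, so y* = 16.2.
From dx/dt = 0: 1.4(1 - x*/557) = 0.0351·16.2, giving x* = 557·(1 - 0.407) = 331.
From dy/dt = 0: 0.0129·331 - 0.125 = 0.0323z*, so z* = 4.14/0.0323 = 128.

x* ≈ 331, y* ≈ 16.2, z* ≈ 128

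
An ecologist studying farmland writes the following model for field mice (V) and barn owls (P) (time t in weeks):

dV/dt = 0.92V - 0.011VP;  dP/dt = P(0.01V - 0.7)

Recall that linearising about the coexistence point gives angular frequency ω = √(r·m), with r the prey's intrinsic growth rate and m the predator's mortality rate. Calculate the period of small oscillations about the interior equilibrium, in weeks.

T ≈ 7.83 weeks

Here r = 0.92 and m = 0.7, so r·m = 0.644.
ω = √0.644 = 0.802 per week, hence T = 2π/ω ≈ 7.83 weeks.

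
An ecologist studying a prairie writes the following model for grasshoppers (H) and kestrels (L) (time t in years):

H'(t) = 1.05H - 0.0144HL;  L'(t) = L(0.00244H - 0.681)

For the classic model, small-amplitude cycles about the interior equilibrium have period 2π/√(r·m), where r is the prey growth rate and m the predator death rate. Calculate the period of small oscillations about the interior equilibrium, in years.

Here r = 1.05 and m = 0.681, so r·m = 0.715.
ω = √0.715 = 0.846 per year, hence T = 2π/ω ≈ 7.43 years.

T ≈ 7.43 years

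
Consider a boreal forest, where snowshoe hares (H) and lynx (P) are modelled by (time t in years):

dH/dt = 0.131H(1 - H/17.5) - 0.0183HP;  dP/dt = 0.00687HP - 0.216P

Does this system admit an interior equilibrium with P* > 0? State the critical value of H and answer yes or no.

The predator equation gives dP/dt > 0 only when H > 0.216/0.00687 = 31.4.
Without the predator, H → K = 17.5. Since 17.5 < 31.4, the predator cannot invade.

Threshold H = 31.4; K < 31.4, so no, the predator goes extinct.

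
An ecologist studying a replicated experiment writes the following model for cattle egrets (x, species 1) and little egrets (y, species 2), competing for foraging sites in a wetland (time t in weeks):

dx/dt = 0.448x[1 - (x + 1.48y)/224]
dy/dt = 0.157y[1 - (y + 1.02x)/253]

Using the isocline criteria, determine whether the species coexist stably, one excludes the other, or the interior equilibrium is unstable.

Compare the nullcline intercepts: K1/α12 = 224/1.48 = 151 < K2 = 253; K2/α21 = 253/1.02 = 248 > K1 = 224.
Since the inequalities point opposite ways, species 2 can invade but species 1 cannot.

species 2 excludes species 1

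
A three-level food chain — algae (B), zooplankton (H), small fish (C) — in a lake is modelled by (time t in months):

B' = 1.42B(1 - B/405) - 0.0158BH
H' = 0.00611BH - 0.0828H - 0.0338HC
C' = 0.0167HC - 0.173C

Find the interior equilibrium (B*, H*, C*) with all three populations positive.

B* ≈ 358, H* ≈ 10.4, C* ≈ 62.3

From dC/dt = 0: 0.0167H* = 0.173, so H* = 10.4.
From dB/dt = 0: 1.42(1 - B*/405) = 0.0158·10.4, giving B* = 405·(1 - 0.115) = 358.
From dH/dt = 0: 0.00611·358 - 0.0828 = 0.0338C*, so C* = 2.11/0.0338 = 62.3.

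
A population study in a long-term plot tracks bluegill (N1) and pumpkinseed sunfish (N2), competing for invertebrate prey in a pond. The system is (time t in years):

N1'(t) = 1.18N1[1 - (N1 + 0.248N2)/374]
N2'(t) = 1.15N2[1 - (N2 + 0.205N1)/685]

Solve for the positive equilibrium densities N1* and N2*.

N1* ≈ 215, N2* ≈ 641

Setting both brackets to zero gives the nullclines N1 + 0.248N2 = 374 and 0.205N1 + N2 = 685.
Substituting N2 = 685 - 0.205N1 into the first: N1(1 - 0.248·0.205) = 374 - 0.248·685.
So N1* = 204/0.949 = 215, and then N2* = 685 - 0.205·215 = 641.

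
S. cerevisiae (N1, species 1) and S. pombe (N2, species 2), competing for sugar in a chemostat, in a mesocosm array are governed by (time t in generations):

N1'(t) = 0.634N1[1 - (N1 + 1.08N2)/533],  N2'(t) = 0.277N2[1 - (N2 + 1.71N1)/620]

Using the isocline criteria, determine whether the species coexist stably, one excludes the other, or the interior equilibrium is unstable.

unstable coexistence (outcome depends on initial conditions)

Compare the nullcline intercepts: K1/α12 = 533/1.08 = 494 < K2 = 620; K2/α21 = 620/1.71 = 363 < K1 = 533.
Since both are reversed, neither can invade when rare; the interior point is a saddle.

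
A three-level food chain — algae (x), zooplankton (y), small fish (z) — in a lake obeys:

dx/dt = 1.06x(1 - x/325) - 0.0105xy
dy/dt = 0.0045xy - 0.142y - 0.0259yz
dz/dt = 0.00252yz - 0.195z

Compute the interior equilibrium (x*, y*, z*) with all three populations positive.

From dz/dt = 0: 0.00252y* = 0.195, so y* = 77.4.
From dx/dt = 0: 1.06(1 - x*/325) = 0.0105·77.4, giving x* = 325·(1 - 0.767) = 75.9.
From dy/dt = 0: 0.0045·75.9 - 0.142 = 0.0259z*, so z* = 0.199/0.0259 = 7.7.

x* ≈ 75.9, y* ≈ 77.4, z* ≈ 7.7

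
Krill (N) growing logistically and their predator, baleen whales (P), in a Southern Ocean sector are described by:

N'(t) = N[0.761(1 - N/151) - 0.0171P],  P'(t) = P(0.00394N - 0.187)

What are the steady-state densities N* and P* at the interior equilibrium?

From dP/dt = 0 with P > 0: 0.00394N* = 0.187, so N* = 47.5.
Substitute into dN/dt = 0: 0.761(1 - 47.5/151) = 0.0171P*.
The bracket is 0.686, giving P* = 0.522/0.0171 = 30.5.

N* ≈ 47.5, P* ≈ 30.5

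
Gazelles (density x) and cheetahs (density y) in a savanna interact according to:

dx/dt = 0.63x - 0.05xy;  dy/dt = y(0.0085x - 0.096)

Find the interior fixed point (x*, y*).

Set dy/dt = 0 with y > 0: 0.0085x - 0.096 = 0, so x* = 0.096/0.0085 = 11.3.
Set dx/dt = 0 with x > 0: 0.63 - 0.05y = 0, so y* = 0.63/0.05 = 12.6.

x* ≈ 11.3, y* ≈ 12.6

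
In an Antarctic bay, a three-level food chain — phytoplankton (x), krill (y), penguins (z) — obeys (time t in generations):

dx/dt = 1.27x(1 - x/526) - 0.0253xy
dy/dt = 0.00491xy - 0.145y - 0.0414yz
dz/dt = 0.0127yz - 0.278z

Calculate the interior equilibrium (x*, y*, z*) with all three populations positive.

x* ≈ 297, y* ≈ 21.9, z* ≈ 31.7

From dz/dt = 0: 0.0127y* = 0.278, so y* = 21.9.
From dx/dt = 0: 1.27(1 - x*/526) = 0.0253·21.9, giving x* = 526·(1 - 0.436) = 297.
From dy/dt = 0: 0.00491·297 - 0.145 = 0.0414z*, so z* = 1.31/0.0414 = 31.7.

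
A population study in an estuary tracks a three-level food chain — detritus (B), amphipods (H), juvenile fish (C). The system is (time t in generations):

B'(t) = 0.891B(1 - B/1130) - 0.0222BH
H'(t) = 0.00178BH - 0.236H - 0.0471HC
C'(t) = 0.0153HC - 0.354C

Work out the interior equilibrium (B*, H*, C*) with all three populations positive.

B* ≈ 479, H* ≈ 23.1, C* ≈ 13.1

From dC/dt = 0: 0.0153H* = 0.354, so H* = 23.1.
From dB/dt = 0: 0.891(1 - B*/1130) = 0.0222·23.1, giving B* = 1130·(1 - 0.576) = 479.
From dH/dt = 0: 0.00178·479 - 0.236 = 0.0471C*, so C* = 0.616/0.0471 = 13.1.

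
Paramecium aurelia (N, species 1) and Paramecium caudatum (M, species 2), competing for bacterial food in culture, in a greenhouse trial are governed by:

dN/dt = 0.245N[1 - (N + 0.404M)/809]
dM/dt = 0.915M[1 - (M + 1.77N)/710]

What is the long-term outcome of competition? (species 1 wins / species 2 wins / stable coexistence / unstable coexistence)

species 1 excludes species 2

Compare the nullcline intercepts: K1/α12 = 809/0.404 = 2000 > K2 = 710; K2/α21 = 710/1.77 = 401 < K1 = 809.
Since the inequalities point opposite ways, species 1 can invade but species 2 cannot.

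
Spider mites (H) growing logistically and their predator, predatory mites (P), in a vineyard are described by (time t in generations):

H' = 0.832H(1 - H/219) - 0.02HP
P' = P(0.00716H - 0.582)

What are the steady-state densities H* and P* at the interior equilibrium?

From dP/dt = 0 with P > 0: 0.00716H* = 0.582, so H* = 81.3.
Substitute into dH/dt = 0: 0.832(1 - 81.3/219) = 0.02P*.
The bracket is 0.629, giving P* = 0.523/0.02 = 26.2.

H* ≈ 81.3, P* ≈ 26.2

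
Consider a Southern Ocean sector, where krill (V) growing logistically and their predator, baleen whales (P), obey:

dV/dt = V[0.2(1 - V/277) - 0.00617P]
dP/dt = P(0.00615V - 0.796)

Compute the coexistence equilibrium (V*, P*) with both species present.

From dP/dt = 0 with P > 0: 0.00615V* = 0.796, so V* = 129.
Substitute into dV/dt = 0: 0.2(1 - 129/277) = 0.00617P*.
The bracket is 0.533, giving P* = 0.107/0.00617 = 17.3.

V* ≈ 129, P* ≈ 17.3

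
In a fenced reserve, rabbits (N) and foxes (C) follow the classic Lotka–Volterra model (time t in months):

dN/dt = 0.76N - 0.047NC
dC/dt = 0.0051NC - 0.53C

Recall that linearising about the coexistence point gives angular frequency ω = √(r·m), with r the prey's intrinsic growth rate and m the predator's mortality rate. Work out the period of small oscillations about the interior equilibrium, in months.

Here r = 0.76 and m = 0.53, so r·m = 0.403.
ω = √0.403 = 0.635 per month, hence T = 2π/ω ≈ 9.9 months.

T ≈ 9.9 months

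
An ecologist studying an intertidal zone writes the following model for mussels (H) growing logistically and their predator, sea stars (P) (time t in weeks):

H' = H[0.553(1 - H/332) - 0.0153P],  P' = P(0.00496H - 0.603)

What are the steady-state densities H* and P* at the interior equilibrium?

From dP/dt = 0 with P > 0: 0.00496H* = 0.603, so H* = 122.
Substitute into dH/dt = 0: 0.553(1 - 122/332) = 0.0153P*.
The bracket is 0.634, giving P* = 0.351/0.0153 = 22.9.

H* ≈ 122, P* ≈ 22.9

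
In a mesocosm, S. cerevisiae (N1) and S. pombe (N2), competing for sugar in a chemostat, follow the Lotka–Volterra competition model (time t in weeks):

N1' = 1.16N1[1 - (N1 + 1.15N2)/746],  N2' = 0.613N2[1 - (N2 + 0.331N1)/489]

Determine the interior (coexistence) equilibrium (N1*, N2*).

Setting both brackets to zero gives the nullclines N1 + 1.15N2 = 746 and 0.331N1 + N2 = 489.
Substituting N2 = 489 - 0.331N1 into the first: N1(1 - 1.15·0.331) = 746 - 1.15·489.
So N1* = 184/0.619 = 297, and then N2* = 489 - 0.331·297 = 391.

N1* ≈ 297, N2* ≈ 391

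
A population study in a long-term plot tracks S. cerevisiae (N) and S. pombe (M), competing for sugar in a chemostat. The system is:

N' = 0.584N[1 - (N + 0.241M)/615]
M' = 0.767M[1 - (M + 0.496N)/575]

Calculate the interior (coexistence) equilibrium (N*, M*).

N* ≈ 541, M* ≈ 307

Setting both brackets to zero gives the nullclines N + 0.241M = 615 and 0.496N + M = 575.
Substituting M = 575 - 0.496N into the first: N(1 - 0.241·0.496) = 615 - 0.241·575.
So N* = 476/0.88 = 541, and then M* = 575 - 0.496·541 = 307.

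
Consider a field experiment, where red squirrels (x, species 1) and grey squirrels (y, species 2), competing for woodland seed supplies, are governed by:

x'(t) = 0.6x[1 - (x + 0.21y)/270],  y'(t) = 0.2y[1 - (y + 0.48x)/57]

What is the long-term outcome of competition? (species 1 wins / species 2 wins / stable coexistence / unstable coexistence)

Compare the nullcline intercepts: K1/α12 = 270/0.21 = 1290 > K2 = 57; K2/α21 = 57/0.48 = 119 < K1 = 270.
Since the inequalities point opposite ways, species 1 can invade but species 2 cannot.

species 1 excludes species 2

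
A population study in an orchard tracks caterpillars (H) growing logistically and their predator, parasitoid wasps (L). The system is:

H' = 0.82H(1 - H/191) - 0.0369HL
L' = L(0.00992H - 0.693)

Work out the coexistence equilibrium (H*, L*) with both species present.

H* ≈ 69.9, L* ≈ 14.1

From dL/dt = 0 with L > 0: 0.00992H* = 0.693, so H* = 69.9.
Substitute into dH/dt = 0: 0.82(1 - 69.9/191) = 0.0369L*.
The bracket is 0.634, giving L* = 0.52/0.0369 = 14.1.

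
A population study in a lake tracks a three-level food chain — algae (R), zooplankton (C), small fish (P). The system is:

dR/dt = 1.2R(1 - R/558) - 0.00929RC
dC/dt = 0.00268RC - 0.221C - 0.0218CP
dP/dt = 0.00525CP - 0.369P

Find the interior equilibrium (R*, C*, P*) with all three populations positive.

From dP/dt = 0: 0.00525C* = 0.369, so C* = 70.3.
From dR/dt = 0: 1.2(1 - R*/558) = 0.00929·70.3, giving R* = 558·(1 - 0.544) = 254.
From dC/dt = 0: 0.00268·254 - 0.221 = 0.0218P*, so P* = 0.461/0.0218 = 21.1.

R* ≈ 254, C* ≈ 70.3, P* ≈ 21.1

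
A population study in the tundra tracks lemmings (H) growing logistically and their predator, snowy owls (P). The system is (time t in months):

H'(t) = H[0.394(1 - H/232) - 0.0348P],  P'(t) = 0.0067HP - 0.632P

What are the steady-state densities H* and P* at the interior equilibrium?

From dP/dt = 0 with P > 0: 0.0067H* = 0.632, so H* = 94.3.
Substitute into dH/dt = 0: 0.394(1 - 94.3/232) = 0.0348P*.
The bracket is 0.593, giving P* = 0.234/0.0348 = 6.72.

H* ≈ 94.3, P* ≈ 6.72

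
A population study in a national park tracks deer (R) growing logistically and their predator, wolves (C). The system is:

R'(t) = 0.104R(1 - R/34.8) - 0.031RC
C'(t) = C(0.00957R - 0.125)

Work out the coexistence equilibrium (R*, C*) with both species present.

From dC/dt = 0 with C > 0: 0.00957R* = 0.125, so R* = 13.1.
Substitute into dR/dt = 0: 0.104(1 - 13.1/34.8) = 0.031C*.
The bracket is 0.625, giving C* = 0.065/0.031 = 2.1.

R* ≈ 13.1, C* ≈ 2.1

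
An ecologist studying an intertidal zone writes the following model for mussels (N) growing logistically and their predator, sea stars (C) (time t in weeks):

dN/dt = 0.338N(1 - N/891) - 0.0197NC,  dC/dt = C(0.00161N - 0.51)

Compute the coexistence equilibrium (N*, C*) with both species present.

N* ≈ 317, C* ≈ 11.1

From dC/dt = 0 with C > 0: 0.00161N* = 0.51, so N* = 317.
Substitute into dN/dt = 0: 0.338(1 - 317/891) = 0.0197C*.
The bracket is 0.644, giving C* = 0.218/0.0197 = 11.1.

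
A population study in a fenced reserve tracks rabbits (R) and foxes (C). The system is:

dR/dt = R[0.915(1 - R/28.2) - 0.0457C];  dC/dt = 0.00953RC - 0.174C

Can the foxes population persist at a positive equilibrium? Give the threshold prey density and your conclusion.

Threshold R = 18.3; K > 18.3, so yes, the predator persists.

The predator equation gives dC/dt > 0 only when R > 0.174/0.00953 = 18.3.
Without the predator, R → K = 28.2. Since 28.2 > 18.3, the predator can invade and persist.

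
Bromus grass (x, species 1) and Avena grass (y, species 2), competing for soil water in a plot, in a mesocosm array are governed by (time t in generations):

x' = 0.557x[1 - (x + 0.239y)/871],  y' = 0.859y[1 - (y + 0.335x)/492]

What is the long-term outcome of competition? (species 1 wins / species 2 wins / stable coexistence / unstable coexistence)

Compare the nullcline intercepts: K1/α12 = 871/0.239 = 3640 > K2 = 492; K2/α21 = 492/0.335 = 1470 > K1 = 871.
Since both inequalities hold, each species can invade when rare, so the interior equilibrium is stable.

stable coexistence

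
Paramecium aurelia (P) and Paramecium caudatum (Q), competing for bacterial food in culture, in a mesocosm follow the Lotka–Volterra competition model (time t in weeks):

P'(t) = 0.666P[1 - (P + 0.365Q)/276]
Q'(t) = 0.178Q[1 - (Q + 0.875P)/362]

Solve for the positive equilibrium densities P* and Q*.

Setting both brackets to zero gives the nullclines P + 0.365Q = 276 and 0.875P + Q = 362.
Substituting Q = 362 - 0.875P into the first: P(1 - 0.365·0.875) = 276 - 0.365·362.
So P* = 144/0.681 = 211, and then Q* = 362 - 0.875·211 = 177.

P* ≈ 211, Q* ≈ 177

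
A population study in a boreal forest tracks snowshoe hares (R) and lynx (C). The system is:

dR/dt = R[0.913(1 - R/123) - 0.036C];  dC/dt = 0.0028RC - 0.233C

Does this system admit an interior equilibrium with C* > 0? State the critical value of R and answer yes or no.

Threshold R = 83.2; K > 83.2, so yes, the predator persists.

The predator equation gives dC/dt > 0 only when R > 0.233/0.0028 = 83.2.
Without the predator, R → K = 123. Since 123 > 83.2, the predator can invade and persist.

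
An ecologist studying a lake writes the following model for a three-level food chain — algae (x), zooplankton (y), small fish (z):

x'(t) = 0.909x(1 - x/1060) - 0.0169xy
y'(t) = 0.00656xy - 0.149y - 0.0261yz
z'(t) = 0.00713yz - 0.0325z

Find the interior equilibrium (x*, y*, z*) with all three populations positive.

From dz/dt = 0: 0.00713y* = 0.0325, so y* = 4.56.
From dx/dt = 0: 0.909(1 - x*/1060) = 0.0169·4.56, giving x* = 1060·(1 - 0.0847) = 970.
From dy/dt = 0: 0.00656·970 - 0.149 = 0.0261z*, so z* = 6.22/0.0261 = 238.

x* ≈ 970, y* ≈ 4.56, z* ≈ 238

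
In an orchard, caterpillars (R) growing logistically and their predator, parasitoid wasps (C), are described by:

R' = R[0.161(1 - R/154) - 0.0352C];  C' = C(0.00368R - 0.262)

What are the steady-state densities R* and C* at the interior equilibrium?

From dC/dt = 0 with C > 0: 0.00368R* = 0.262, so R* = 71.2.
Substitute into dR/dt = 0: 0.161(1 - 71.2/154) = 0.0352C*.
The bracket is 0.538, giving C* = 0.0866/0.0352 = 2.46.

R* ≈ 71.2, C* ≈ 2.46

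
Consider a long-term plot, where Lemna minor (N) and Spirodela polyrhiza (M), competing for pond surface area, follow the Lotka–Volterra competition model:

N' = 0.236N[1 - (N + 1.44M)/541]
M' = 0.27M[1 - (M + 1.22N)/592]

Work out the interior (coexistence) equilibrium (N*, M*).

N* ≈ 412, M* ≈ 89.9

Setting both brackets to zero gives the nullclines N + 1.44M = 541 and 1.22N + M = 592.
Substituting M = 592 - 1.22N into the first: N(1 - 1.44·1.22) = 541 - 1.44·592.
So N* = -311/-0.757 = 412, and then M* = 592 - 1.22·412 = 89.9.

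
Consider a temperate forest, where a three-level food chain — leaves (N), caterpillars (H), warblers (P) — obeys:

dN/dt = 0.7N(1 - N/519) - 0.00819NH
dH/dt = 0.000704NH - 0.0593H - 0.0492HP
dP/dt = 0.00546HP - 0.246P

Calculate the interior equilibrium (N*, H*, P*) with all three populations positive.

From dP/dt = 0: 0.00546H* = 0.246, so H* = 45.1.
From dN/dt = 0: 0.7(1 - N*/519) = 0.00819·45.1, giving N* = 519·(1 - 0.527) = 245.
From dH/dt = 0: 0.000704·245 - 0.0593 = 0.0492P*, so P* = 0.113/0.0492 = 2.31.

N* ≈ 245, H* ≈ 45.1, P* ≈ 2.31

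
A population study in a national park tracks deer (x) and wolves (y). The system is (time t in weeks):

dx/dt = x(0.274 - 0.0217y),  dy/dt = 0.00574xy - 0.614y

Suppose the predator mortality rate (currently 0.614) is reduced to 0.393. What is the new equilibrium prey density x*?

At the interior fixed point, setting dy/dt = 0 with y > 0 fixes x* = (predator death rate)/(xy coefficient) — independent of the other coefficients.
With the change, x* = 0.393/0.00574 = 68.5; it falls from 107.

x* ≈ 68.5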